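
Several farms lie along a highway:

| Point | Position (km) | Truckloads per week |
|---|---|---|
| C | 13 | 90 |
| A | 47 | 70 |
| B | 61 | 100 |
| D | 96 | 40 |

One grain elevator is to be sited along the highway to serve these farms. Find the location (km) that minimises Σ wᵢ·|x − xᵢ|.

x = 47

For a sum of weighted absolute distances on a line, the optimum is the weighted median (not the mean). Total weight W = 300; half-weight = 150.
Sort by position and accumulate weight:
  km 13 (C, w=90) → cum 90
  km 47 (A, w=70) → cum 160  ≥ 150 → median here
  km 61 (B, w=100) → cum 260
  km 96 (D, w=40) → cum 300
Optimal location: km 47.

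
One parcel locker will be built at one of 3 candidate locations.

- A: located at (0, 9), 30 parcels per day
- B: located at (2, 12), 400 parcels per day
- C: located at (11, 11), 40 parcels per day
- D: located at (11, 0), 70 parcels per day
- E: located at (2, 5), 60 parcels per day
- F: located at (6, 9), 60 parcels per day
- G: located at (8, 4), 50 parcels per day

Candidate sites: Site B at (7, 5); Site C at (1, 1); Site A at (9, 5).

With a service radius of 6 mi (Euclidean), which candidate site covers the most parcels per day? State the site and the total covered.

Coverage radius r = 6 mi; a point is covered iff (Δx)²+(Δy)² ≤ 6² = 36.
  Site B (7, 5): covers {E, F, G} → 170
  Site C (1, 1): covers {E} → 60
  Site A (9, 5): covers {D, F, G} → 180
Maximum coverage at Site A: 180 parcels per day.

Site A, covering 180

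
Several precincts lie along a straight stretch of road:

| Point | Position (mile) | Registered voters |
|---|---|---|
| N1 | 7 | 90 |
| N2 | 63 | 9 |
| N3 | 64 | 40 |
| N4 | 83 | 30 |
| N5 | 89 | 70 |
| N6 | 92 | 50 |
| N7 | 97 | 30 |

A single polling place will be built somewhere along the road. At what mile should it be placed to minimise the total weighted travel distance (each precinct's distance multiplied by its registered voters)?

x = 83

For a sum of weighted absolute distances on a line, the optimum is the weighted median (not the mean). Total weight W = 319; half-weight = 159.5.
Sort by position and accumulate weight:
  mile 7 (N1, w=90) → cum 90
  mile 63 (N2, w=9) → cum 99
  mile 64 (N3, w=40) → cum 139
  mile 83 (N4, w=30) → cum 169  ≥ 159.5 → median here
  mile 89 (N5, w=70) → cum 239
  mile 92 (N6, w=50) → cum 289
  mile 97 (N7, w=30) → cum 319
Optimal location: mile 83.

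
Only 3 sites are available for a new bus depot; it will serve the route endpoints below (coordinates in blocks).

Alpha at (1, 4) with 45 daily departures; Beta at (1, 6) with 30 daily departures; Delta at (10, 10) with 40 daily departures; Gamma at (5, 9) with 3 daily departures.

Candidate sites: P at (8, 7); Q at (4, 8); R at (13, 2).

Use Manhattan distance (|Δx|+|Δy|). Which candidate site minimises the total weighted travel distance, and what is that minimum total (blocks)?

Total weighted distance at each candidate:
  P (8, 7): total = 905
  Q (4, 8): total = 791
  R (13, 2): total = 1595
Minimum is at Q with total 791 blocks.

Q, total 791 blocks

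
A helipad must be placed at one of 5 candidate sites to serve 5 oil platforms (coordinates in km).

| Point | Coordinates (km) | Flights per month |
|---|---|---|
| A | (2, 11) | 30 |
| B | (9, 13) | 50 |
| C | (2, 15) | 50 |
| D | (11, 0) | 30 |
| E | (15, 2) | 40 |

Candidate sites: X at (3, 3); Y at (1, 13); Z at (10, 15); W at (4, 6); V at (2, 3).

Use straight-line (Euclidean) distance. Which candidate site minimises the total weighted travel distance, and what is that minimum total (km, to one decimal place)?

Total weighted distance at each candidate:
  X (3, 3): total = 2165.0
  Y (1, 13): total = 1783.1
  Z (10, 15): total = 1788.3
  W (4, 6): total = 1797.4
  V (2, 3): total = 2256.5
Minimum is at Y with total 1783.1 km.

Y, total 1783.1 km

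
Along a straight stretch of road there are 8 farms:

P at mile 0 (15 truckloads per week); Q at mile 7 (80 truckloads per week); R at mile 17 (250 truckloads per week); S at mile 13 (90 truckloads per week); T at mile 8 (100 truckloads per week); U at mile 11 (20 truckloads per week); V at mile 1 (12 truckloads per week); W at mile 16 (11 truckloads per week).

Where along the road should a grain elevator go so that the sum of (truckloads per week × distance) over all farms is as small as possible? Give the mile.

x = 13

For a sum of weighted absolute distances on a line, the optimum is the weighted median (not the mean). Total weight W = 578; half-weight = 289.
Sort by position and accumulate weight:
  mile 0 (P, w=15) → cum 15
  mile 1 (V, w=12) → cum 27
  mile 7 (Q, w=80) → cum 107
  mile 8 (T, w=100) → cum 207
  mile 11 (U, w=20) → cum 227
  mile 13 (S, w=90) → cum 317  ≥ 289 → median here
  mile 16 (W, w=11) → cum 328
  mile 17 (R, w=250) → cum 578
Optimal location: mile 13.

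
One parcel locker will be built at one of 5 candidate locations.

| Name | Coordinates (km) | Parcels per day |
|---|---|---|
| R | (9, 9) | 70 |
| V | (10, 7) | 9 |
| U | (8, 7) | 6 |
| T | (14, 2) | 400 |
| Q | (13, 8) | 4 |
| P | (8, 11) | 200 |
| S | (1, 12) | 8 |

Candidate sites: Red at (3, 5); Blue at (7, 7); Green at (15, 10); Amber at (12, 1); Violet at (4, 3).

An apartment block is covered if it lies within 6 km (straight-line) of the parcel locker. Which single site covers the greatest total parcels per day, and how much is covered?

Coverage radius r = 6 km; a point is covered iff (Δx)²+(Δy)² ≤ 6² = 36.
  Red (3, 5): covers {U} → 6
  Blue (7, 7): covers {R, V, U, P} → 285
  Green (15, 10): covers {V, Q} → 13
  Amber (12, 1): covers {T} → 400
  Violet (4, 3): covers {U} → 6
Maximum coverage at Amber: 400 parcels per day.

Amber, covering 400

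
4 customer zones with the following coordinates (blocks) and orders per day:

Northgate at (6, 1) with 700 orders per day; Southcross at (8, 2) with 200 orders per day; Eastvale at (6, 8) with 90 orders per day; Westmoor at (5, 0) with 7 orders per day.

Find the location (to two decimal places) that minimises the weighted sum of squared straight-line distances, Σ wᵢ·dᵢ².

(6.39, 1.83)

The minimiser of Σwᵢ‖p−pᵢ‖² is the weighted centroid p* = (Σwᵢpᵢ)/(Σwᵢ).
Σwᵢ = 997.
Σwᵢxᵢ = 700·6 + 200·8 + 90·6 + 7·5 = 6375.
Σwᵢyᵢ = 700·1 + 200·2 + 90·8 + 7·0 = 1820.
x* = 6375/997 = 6.39, y* = 1820/997 = 1.83.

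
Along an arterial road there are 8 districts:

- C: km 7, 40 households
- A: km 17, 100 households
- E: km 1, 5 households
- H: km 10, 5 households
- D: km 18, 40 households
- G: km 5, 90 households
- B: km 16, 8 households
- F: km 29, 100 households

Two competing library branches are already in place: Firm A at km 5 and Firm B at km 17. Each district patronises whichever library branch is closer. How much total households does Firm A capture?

The indifferent point is the midpoint (5+17)/2 = 11; districts left of it (closer to Firm A at 5) go to Firm A, those right go to Firm B.
  E at 1 (w=5) → Firm A
  G at 5 (w=90) → Firm A
  C at 7 (w=40) → Firm A
  H at 10 (w=5) → Firm A
  B at 16 (w=8) → Firm B
  A at 17 (w=100) → Firm B
  D at 18 (w=40) → Firm B
  F at 29 (w=100) → Firm B
Firm A captures 140; Firm B captures 248.

140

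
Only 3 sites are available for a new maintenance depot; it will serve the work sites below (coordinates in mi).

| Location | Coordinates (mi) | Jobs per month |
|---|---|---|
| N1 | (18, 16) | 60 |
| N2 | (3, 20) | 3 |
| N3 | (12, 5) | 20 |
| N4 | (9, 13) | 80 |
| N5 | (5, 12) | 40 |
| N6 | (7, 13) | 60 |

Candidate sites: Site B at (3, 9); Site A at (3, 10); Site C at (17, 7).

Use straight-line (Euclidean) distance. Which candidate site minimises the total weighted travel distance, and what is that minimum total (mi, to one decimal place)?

Total weighted distance at each candidate:
  Site B (3, 9): total = 2283.7
  Site A (3, 10): total = 2155.0
  Site C (17, 7): total = 2728.1
Minimum is at Site A with total 2155.0 mi.

Site A, total 2155.0 mi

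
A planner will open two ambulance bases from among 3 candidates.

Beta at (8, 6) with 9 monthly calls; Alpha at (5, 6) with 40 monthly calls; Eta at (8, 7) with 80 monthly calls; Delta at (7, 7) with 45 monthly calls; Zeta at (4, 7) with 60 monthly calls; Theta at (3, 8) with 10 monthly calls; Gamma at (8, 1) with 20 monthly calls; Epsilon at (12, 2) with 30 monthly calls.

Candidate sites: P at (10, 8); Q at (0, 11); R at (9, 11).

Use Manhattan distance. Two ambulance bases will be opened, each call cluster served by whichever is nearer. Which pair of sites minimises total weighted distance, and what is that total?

{P, Q}, total 1636

Evaluate every pair (each demand assigned to the nearer of the two):
  {P, Q}: total = 1636
  {P, R}: total = 1646
  {Q, R}: total = 2204
Best pair: {P, Q} with total 1636.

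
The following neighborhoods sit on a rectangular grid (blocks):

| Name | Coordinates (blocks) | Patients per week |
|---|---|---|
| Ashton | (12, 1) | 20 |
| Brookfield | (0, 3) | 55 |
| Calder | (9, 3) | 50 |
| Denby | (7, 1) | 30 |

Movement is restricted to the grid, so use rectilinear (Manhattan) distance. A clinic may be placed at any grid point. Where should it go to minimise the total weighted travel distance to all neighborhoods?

(7, 3)

Manhattan distance separates: Σwᵢ(|x−xᵢ|+|y−yᵢ|) = Σwᵢ|x−xᵢ| + Σwᵢ|y−yᵢ|, so x and y are optimised independently as 1-D weighted medians.
Total weight W = 155; half = 77.5.
x-coordinate, sorted with cumulative weight:
  x=0 (Brookfield, w=55) cum 55
  x=7 (Denby, w=30) cum 85  ← median
  x=9 (Calder, w=50) cum 135
  x=12 (Ashton, w=20) cum 155
⇒ x* = 7
y-coordinate, sorted with cumulative weight:
  y=1 (Ashton, w=20) cum 20
  y=1 (Denby, w=30) cum 50
  y=3 (Brookfield, w=55) cum 105  ← median
  y=3 (Calder, w=50) cum 155
⇒ y* = 3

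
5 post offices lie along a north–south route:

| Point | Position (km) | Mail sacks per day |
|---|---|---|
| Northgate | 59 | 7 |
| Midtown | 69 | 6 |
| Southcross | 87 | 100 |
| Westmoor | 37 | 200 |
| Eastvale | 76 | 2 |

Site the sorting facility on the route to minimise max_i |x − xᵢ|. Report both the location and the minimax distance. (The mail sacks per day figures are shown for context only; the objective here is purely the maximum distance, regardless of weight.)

The 1-center on a line is the midpoint of the two extreme points: leftmost at 37, rightmost at 87.
Optimal location = (37 + 87)/2 = 62; maximum distance = (87 − 37)/2 = 25.

location 62, max distance 25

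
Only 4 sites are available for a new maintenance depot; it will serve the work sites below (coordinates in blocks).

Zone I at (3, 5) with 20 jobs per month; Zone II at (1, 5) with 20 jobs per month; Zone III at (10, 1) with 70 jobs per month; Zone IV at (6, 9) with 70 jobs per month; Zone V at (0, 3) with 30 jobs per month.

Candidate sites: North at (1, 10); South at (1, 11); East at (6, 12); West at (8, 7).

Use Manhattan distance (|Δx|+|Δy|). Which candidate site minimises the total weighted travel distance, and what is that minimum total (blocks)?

West, total 1520 blocks

Total weighted distance at each candidate:
  North (1, 10): total = 2160
  South (1, 11): total = 2370
  East (6, 12): total = 2150
  West (8, 7): total = 1520
Minimum is at West with total 1520 blocks.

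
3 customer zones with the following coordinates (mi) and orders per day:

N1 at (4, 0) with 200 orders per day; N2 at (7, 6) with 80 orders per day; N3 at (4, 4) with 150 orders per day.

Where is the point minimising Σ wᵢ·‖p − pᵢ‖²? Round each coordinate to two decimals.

The minimiser of Σwᵢ‖p−pᵢ‖² is the weighted centroid p* = (Σwᵢpᵢ)/(Σwᵢ).
Σwᵢ = 430.
Σwᵢxᵢ = 200·4 + 80·7 + 150·4 = 1960.
Σwᵢyᵢ = 200·0 + 80·6 + 150·4 = 1080.
x* = 1960/430 = 4.56, y* = 1080/430 = 2.51.

(4.56, 2.51)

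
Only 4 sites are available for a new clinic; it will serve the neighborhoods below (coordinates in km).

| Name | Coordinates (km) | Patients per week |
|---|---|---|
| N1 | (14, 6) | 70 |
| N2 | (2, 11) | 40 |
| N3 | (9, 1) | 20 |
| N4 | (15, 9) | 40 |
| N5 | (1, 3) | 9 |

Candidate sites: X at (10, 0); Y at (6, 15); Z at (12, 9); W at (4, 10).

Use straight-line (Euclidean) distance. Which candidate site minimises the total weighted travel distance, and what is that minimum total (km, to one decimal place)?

Z, total 1064.0 km

Total weighted distance at each candidate:
  X (10, 0): total = 1574.3
  Y (6, 15): total = 1905.2
  Z (12, 9): total = 1064.0
  W (4, 10): total = 1559.6
Minimum is at Z with total 1064.0 km.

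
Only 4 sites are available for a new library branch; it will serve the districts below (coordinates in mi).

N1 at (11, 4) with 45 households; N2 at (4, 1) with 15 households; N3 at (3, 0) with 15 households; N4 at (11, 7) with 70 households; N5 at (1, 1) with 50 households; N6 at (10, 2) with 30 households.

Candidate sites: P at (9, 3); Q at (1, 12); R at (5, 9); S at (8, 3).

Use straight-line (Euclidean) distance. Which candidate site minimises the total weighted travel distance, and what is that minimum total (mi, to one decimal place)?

Total weighted distance at each candidate:
  P (9, 3): total = 1049.8
  Q (1, 12): total = 2666.0
  R (5, 9): total = 1758.7
  S (8, 3): total = 1077.9
Minimum is at P with total 1049.8 mi.

P, total 1049.8 mi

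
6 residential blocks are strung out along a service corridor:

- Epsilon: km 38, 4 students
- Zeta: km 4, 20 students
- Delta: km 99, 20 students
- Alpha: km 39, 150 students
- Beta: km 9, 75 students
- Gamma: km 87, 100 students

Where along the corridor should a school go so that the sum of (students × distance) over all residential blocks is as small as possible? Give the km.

x = 39

For a sum of weighted absolute distances on a line, the optimum is the weighted median (not the mean). Total weight W = 369; half-weight = 184.5.
Sort by position and accumulate weight:
  km 4 (Zeta, w=20) → cum 20
  km 9 (Beta, w=75) → cum 95
  km 38 (Epsilon, w=4) → cum 99
  km 39 (Alpha, w=150) → cum 249  ≥ 184.5 → median here
  km 87 (Gamma, w=100) → cum 349
  km 99 (Delta, w=20) → cum 369
Optimal location: km 39.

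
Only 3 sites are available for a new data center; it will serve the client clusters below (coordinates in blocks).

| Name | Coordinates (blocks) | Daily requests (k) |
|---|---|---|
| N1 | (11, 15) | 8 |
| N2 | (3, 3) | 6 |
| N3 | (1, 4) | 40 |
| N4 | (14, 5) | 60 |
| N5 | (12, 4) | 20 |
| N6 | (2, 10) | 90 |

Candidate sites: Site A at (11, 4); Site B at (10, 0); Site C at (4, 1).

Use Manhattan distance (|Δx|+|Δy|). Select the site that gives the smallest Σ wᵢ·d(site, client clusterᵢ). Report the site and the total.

Site A, total 2152 blocks

Total weighted distance at each candidate:
  Site A (11, 4): total = 2152
  Site B (10, 0): total = 2988
  Site C (4, 1): total = 2476
Minimum is at Site A with total 2152 blocks.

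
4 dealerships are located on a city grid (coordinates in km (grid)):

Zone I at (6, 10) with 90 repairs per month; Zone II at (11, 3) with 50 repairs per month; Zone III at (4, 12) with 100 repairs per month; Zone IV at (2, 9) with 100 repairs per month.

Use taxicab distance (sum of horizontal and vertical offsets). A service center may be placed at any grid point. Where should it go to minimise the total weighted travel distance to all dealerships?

(4, 10)

Manhattan distance separates: Σwᵢ(|x−xᵢ|+|y−yᵢ|) = Σwᵢ|x−xᵢ| + Σwᵢ|y−yᵢ|, so x and y are optimised independently as 1-D weighted medians.
Total weight W = 340; half = 170.
x-coordinate, sorted with cumulative weight:
  x=2 (Zone IV, w=100) cum 100
  x=4 (Zone III, w=100) cum 200  ← median
  x=6 (Zone I, w=90) cum 290
  x=11 (Zone II, w=50) cum 340
⇒ x* = 4
y-coordinate, sorted with cumulative weight:
  y=3 (Zone II, w=50) cum 50
  y=9 (Zone IV, w=100) cum 150
  y=10 (Zone I, w=90) cum 240  ← median
  y=12 (Zone III, w=100) cum 340
⇒ y* = 10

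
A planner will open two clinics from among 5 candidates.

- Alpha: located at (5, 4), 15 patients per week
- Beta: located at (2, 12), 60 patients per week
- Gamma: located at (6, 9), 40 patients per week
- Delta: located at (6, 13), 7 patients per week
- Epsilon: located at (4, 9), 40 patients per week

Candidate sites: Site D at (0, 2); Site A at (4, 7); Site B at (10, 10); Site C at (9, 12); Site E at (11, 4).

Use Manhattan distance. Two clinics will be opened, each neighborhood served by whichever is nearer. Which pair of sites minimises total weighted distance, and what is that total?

Evaluate every pair (each demand assigned to the nearer of the two):
  {Site A, Site C}: total = 748
  {Site A, Site B}: total = 769
  {Site D, Site A}: total = 776
  {Site A, Site E}: total = 776
  {Site B, Site C}: total = 1093
  {Site C, Site E}: total = 1098
  {Site D, Site C}: total = 1113
  {Site B, Site E}: total = 1219
  {Site D, Site B}: total = 1234
  {Site D, Site E}: total = 1748
Best pair: {Site A, Site C} with total 748.

{Site A, Site C}, total 748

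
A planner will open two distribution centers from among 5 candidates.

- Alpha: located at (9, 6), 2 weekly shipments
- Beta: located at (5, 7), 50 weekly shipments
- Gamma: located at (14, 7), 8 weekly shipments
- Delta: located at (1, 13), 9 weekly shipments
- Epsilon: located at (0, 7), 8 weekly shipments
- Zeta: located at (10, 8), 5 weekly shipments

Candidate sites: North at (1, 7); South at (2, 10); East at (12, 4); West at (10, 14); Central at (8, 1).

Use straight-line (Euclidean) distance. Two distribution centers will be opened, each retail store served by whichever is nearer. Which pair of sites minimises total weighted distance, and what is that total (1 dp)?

Evaluate every pair (each demand assigned to the nearer of the two):
  {North, East}: total = 320.4
  {South, East}: total = 327.9
  {North, West}: total = 372.6
  {North, Central}: total = 376.5
  {South, West}: total = 380.1
  {South, Central}: total = 383.9
  {North, South}: total = 392.8
  {East, Central}: total = 598.9
  {West, Central}: total = 601.6
  {East, West}: total = 618.4
Best pair: {North, East} with total 320.4.

{North, East}, total 320.4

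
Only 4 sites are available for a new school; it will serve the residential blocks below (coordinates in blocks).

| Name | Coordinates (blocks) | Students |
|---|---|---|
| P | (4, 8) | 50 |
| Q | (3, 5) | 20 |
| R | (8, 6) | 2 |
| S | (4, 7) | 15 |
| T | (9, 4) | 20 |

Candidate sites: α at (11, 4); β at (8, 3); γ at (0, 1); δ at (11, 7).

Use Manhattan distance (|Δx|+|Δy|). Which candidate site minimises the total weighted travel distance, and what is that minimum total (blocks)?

β, total 756 blocks

Total weighted distance at each candidate:
  α (11, 4): total = 930
  β (8, 3): total = 756
  γ (0, 1): total = 1106
  δ (11, 7): total = 813
Minimum is at β with total 756 blocks.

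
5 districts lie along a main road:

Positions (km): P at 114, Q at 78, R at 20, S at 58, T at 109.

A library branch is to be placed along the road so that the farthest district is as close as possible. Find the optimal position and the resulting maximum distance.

location 67, max distance 47

The 1-center on a line is the midpoint of the two extreme points: leftmost at 20, rightmost at 114.
Optimal location = (20 + 114)/2 = 67; maximum distance = (114 − 20)/2 = 47.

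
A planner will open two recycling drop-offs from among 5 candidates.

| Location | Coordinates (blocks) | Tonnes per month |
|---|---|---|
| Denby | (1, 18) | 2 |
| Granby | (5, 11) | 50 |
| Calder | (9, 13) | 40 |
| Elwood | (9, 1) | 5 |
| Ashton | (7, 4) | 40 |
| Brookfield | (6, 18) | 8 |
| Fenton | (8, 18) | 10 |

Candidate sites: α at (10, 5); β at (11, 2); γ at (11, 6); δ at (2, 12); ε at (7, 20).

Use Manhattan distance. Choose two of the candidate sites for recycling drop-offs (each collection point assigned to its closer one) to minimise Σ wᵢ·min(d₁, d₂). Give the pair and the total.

Evaluate every pair (each demand assigned to the nearer of the two):
  {α, δ}: total = 919
  {β, δ}: total = 989
  {γ, δ}: total = 1009
  {α, ε}: total = 1165
  {δ, ε}: total = 1198
  {β, ε}: total = 1235
  {γ, ε}: total = 1255
  {α, β}: total = 1415
  {α, γ}: total = 1425
  {β, γ}: total = 1495
Best pair: {α, δ} with total 919.

{α, δ}, total 919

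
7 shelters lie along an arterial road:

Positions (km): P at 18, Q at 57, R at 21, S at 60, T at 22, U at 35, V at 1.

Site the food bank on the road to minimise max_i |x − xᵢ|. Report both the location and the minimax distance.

The 1-center on a line is the midpoint of the two extreme points: leftmost at 1, rightmost at 60.
Optimal location = (1 + 60)/2 = 30.5; maximum distance = (60 − 1)/2 = 29.5.

location 30.5, max distance 29.5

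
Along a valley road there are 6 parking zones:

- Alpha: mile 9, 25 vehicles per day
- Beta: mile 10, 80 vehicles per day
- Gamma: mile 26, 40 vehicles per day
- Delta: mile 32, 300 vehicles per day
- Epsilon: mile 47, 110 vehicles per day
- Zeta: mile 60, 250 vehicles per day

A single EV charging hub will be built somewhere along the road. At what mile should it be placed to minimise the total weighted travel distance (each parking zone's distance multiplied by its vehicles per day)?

x = 32

For a sum of weighted absolute distances on a line, the optimum is the weighted median (not the mean). Total weight W = 805; half-weight = 402.5.
Sort by position and accumulate weight:
  mile 9 (Alpha, w=25) → cum 25
  mile 10 (Beta, w=80) → cum 105
  mile 26 (Gamma, w=40) → cum 145
  mile 32 (Delta, w=300) → cum 445  ≥ 402.5 → median here
  mile 47 (Epsilon, w=110) → cum 555
  mile 60 (Zeta, w=250) → cum 805
Optimal location: mile 32.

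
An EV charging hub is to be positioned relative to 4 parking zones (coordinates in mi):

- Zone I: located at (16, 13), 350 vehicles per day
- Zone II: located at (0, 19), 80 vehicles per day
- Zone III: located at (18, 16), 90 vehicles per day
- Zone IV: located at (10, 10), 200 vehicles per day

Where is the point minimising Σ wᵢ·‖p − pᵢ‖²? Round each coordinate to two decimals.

The minimiser of Σwᵢ‖p−pᵢ‖² is the weighted centroid p* = (Σwᵢpᵢ)/(Σwᵢ).
Σwᵢ = 720.
Σwᵢxᵢ = 350·16 + 80·0 + 90·18 + 200·10 = 9220.
Σwᵢyᵢ = 350·13 + 80·19 + 90·16 + 200·10 = 9510.
x* = 9220/720 = 12.81, y* = 9510/720 = 13.21.

(12.81, 13.21)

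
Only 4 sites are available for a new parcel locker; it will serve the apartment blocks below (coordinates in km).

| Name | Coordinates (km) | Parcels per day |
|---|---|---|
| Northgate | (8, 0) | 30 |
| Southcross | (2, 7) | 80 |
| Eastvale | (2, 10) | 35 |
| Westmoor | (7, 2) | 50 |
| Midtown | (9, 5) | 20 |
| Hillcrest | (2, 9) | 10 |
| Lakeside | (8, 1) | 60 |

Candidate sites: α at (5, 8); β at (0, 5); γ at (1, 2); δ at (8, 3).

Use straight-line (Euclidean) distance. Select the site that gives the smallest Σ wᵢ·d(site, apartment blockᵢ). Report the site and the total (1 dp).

Total weighted distance at each candidate:
  α (5, 8): total = 1540.3
  β (0, 5): total = 1839.9
  γ (1, 2): total = 1874.4
  δ (8, 3): total = 1309.9
Minimum is at δ with total 1309.9 km.

δ, total 1309.9 km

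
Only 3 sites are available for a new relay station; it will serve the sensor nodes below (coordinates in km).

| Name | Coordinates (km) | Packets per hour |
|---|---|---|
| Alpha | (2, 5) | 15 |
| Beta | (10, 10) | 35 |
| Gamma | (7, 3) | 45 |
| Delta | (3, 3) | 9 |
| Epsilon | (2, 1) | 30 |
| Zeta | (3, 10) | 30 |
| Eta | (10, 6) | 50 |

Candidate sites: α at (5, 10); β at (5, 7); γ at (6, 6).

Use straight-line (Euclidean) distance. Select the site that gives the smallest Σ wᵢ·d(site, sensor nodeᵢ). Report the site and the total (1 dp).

Total weighted distance at each candidate:
  α (5, 10): total = 1320.4
  β (5, 7): total = 1064.0
  γ (6, 6): total = 982.4
Minimum is at γ with total 982.4 km.

γ, total 982.4 km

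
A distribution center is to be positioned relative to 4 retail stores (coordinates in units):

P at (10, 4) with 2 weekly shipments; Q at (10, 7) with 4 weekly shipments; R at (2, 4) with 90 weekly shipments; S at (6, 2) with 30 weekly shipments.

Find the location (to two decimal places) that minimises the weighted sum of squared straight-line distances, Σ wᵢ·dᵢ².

(3.33, 3.62)

The minimiser of Σwᵢ‖p−pᵢ‖² is the weighted centroid p* = (Σwᵢpᵢ)/(Σwᵢ).
Σwᵢ = 126.
Σwᵢxᵢ = 2·10 + 4·10 + 90·2 + 30·6 = 420.
Σwᵢyᵢ = 2·4 + 4·7 + 90·4 + 30·2 = 456.
x* = 420/126 = 3.33, y* = 456/126 = 3.62.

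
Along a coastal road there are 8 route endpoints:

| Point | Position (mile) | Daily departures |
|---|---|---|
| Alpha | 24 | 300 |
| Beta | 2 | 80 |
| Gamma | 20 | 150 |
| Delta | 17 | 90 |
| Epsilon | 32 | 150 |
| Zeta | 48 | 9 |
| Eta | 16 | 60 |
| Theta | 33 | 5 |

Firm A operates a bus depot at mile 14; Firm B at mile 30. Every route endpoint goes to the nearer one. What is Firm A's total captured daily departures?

The indifferent point is the midpoint (14+30)/2 = 22; route endpoints left of it (closer to Firm A at 14) go to Firm A, those right go to Firm B.
  Beta at 2 (w=80) → Firm A
  Eta at 16 (w=60) → Firm A
  Delta at 17 (w=90) → Firm A
  Gamma at 20 (w=150) → Firm A
  Alpha at 24 (w=300) → Firm B
  Epsilon at 32 (w=150) → Firm B
  Theta at 33 (w=5) → Firm B
  Zeta at 48 (w=9) → Firm B
Firm A captures 380; Firm B captures 464.

380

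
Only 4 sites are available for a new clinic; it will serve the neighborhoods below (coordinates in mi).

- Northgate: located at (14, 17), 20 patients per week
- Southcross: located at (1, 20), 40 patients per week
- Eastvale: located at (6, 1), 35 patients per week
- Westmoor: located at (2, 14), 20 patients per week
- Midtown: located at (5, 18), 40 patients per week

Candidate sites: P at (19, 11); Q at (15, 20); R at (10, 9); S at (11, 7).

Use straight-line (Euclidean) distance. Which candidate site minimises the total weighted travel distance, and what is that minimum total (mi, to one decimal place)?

Total weighted distance at each candidate:
  P (19, 11): total = 2506.6
  Q (15, 20): total = 2053.4
  R (10, 9): total = 1660.9
  S (11, 7): total = 1867.4
Minimum is at R with total 1660.9 mi.

R, total 1660.9 mi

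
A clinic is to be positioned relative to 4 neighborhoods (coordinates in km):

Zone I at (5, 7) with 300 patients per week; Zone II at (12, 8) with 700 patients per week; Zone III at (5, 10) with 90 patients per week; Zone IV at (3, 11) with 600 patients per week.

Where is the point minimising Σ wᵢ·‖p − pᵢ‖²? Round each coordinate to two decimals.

The minimiser of Σwᵢ‖p−pᵢ‖² is the weighted centroid p* = (Σwᵢpᵢ)/(Σwᵢ).
Σwᵢ = 1690.
Σwᵢxᵢ = 300·5 + 700·12 + 90·5 + 600·3 = 12150.
Σwᵢyᵢ = 300·7 + 700·8 + 90·10 + 600·11 = 15200.
x* = 12150/1690 = 7.19, y* = 15200/1690 = 8.99.

(7.19, 8.99)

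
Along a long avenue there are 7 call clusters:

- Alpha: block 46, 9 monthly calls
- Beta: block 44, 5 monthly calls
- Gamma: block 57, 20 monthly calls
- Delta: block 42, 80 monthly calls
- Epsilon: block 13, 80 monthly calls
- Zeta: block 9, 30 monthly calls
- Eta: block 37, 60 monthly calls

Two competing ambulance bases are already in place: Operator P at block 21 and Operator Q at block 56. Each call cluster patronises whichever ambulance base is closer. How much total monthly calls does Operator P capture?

170

The indifferent point is the midpoint (21+56)/2 = 38.5; call clusters left of it (closer to Operator P at 21) go to Operator P, those right go to Operator Q.
  Zeta at 9 (w=30) → Operator P
  Epsilon at 13 (w=80) → Operator P
  Eta at 37 (w=60) → Operator P
  Delta at 42 (w=80) → Operator Q
  Beta at 44 (w=5) → Operator Q
  Alpha at 46 (w=9) → Operator Q
  Gamma at 57 (w=20) → Operator Q
Operator P captures 170; Operator Q captures 114.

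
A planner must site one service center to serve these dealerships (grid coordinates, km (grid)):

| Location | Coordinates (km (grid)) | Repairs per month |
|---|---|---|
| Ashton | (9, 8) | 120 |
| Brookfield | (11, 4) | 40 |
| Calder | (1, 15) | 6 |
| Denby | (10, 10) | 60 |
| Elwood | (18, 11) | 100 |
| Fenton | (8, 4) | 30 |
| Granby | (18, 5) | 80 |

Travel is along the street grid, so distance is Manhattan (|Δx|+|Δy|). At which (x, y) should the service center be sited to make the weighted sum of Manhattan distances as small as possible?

(11, 8)

Manhattan distance separates: Σwᵢ(|x−xᵢ|+|y−yᵢ|) = Σwᵢ|x−xᵢ| + Σwᵢ|y−yᵢ|, so x and y are optimised independently as 1-D weighted medians.
Total weight W = 436; half = 218.
x-coordinate, sorted with cumulative weight:
  x=1 (Calder, w=6) cum 6
  x=8 (Fenton, w=30) cum 36
  x=9 (Ashton, w=120) cum 156
  x=10 (Denby, w=60) cum 216
  x=11 (Brookfield, w=40) cum 256  ← median
  x=18 (Elwood, w=100) cum 356
  x=18 (Granby, w=80) cum 436
⇒ x* = 11
y-coordinate, sorted with cumulative weight:
  y=4 (Brookfield, w=40) cum 40
  y=4 (Fenton, w=30) cum 70
  y=5 (Granby, w=80) cum 150
  y=8 (Ashton, w=120) cum 270  ← median
  y=10 (Denby, w=60) cum 330
  y=11 (Elwood, w=100) cum 430
  y=15 (Calder, w=6) cum 436
⇒ y* = 8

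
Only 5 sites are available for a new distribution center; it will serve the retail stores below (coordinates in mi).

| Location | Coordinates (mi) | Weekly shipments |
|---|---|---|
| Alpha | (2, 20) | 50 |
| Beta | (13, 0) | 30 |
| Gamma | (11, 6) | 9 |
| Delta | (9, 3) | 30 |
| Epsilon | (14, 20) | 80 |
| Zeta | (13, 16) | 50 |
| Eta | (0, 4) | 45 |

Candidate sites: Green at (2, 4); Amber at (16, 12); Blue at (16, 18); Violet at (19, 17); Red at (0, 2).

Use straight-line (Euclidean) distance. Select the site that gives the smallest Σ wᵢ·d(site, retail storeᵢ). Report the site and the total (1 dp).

Total weighted distance at each candidate:
  Green (2, 4): total = 3950.2
  Amber (16, 12): total = 3304.3
  Blue (16, 18): total = 3231.4
  Violet (19, 17): total = 3849.1
  Red (0, 2): total = 4546.7
Minimum is at Blue with total 3231.4 mi.

Blue, total 3231.4 mi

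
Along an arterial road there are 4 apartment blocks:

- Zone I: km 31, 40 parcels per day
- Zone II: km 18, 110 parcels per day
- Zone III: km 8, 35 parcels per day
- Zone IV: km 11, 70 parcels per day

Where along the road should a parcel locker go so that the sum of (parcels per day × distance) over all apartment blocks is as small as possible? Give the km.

For a sum of weighted absolute distances on a line, the optimum is the weighted median (not the mean). Total weight W = 255; half-weight = 127.5.
Sort by position and accumulate weight:
  km 8 (Zone III, w=35) → cum 35
  km 11 (Zone IV, w=70) → cum 105
  km 18 (Zone II, w=110) → cum 215  ≥ 127.5 → median here
  km 31 (Zone I, w=40) → cum 255
Optimal location: km 18.

x = 18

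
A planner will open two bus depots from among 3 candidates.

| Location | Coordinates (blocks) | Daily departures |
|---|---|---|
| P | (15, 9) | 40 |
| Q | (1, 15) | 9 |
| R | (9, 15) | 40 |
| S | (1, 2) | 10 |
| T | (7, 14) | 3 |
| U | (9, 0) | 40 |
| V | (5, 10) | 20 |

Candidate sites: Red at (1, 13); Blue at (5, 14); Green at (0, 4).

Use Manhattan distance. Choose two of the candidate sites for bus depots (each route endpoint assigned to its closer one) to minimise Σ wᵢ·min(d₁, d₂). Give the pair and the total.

Evaluate every pair (each demand assigned to the nearer of the two):
  {Blue, Green}: total = 1481
  {Red, Blue}: total = 1734
  {Red, Green}: total = 1849
Best pair: {Blue, Green} with total 1481.

{Blue, Green}, total 1481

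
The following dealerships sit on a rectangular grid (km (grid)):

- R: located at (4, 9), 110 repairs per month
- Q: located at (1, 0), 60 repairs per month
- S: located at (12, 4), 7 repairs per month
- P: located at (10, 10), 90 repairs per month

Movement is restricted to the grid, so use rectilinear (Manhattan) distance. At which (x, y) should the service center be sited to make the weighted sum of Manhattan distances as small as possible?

(4, 9)

Manhattan distance separates: Σwᵢ(|x−xᵢ|+|y−yᵢ|) = Σwᵢ|x−xᵢ| + Σwᵢ|y−yᵢ|, so x and y are optimised independently as 1-D weighted medians.
Total weight W = 267; half = 133.5.
x-coordinate, sorted with cumulative weight:
  x=1 (Q, w=60) cum 60
  x=4 (R, w=110) cum 170  ← median
  x=10 (P, w=90) cum 260
  x=12 (S, w=7) cum 267
⇒ x* = 4
y-coordinate, sorted with cumulative weight:
  y=0 (Q, w=60) cum 60
  y=4 (S, w=7) cum 67
  y=9 (R, w=110) cum 177  ← median
  y=10 (P, w=90) cum 267
⇒ y* = 9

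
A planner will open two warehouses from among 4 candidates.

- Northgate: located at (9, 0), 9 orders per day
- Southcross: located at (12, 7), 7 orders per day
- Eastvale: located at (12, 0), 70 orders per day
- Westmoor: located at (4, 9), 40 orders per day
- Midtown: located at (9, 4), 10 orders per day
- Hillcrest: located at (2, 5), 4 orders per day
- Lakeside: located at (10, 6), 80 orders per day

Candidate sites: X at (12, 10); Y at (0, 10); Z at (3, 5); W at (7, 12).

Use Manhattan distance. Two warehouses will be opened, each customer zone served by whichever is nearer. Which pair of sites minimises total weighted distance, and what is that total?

{X, Z}, total 1574

Evaluate every pair (each demand assigned to the nearer of the two):
  {X, Z}: total = 1574
  {X, Y}: total = 1636
  {X, W}: total = 1696
  {Z, W}: total = 2063
  {Y, Z}: total = 2070
  {Y, W}: total = 2434
Best pair: {X, Z} with total 1574.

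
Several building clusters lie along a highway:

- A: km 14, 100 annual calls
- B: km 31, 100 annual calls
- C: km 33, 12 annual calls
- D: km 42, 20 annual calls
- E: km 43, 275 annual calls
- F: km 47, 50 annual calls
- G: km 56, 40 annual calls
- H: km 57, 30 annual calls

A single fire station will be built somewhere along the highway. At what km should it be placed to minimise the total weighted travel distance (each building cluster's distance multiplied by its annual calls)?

For a sum of weighted absolute distances on a line, the optimum is the weighted median (not the mean). Total weight W = 627; half-weight = 313.5.
Sort by position and accumulate weight:
  km 14 (A, w=100) → cum 100
  km 31 (B, w=100) → cum 200
  km 33 (C, w=12) → cum 212
  km 42 (D, w=20) → cum 232
  km 43 (E, w=275) → cum 507  ≥ 313.5 → median here
  km 47 (F, w=50) → cum 557
  km 56 (G, w=40) → cum 597
  km 57 (H, w=30) → cum 627
Optimal location: km 43.

x = 43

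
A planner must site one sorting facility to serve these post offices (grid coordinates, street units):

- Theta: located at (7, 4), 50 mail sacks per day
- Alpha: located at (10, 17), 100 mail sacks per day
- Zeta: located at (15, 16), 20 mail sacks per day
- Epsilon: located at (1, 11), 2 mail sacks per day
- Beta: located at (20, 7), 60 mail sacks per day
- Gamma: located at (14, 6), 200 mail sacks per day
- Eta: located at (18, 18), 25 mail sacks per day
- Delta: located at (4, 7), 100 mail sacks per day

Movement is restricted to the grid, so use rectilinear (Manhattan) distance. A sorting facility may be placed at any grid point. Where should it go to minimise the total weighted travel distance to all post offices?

Manhattan distance separates: Σwᵢ(|x−xᵢ|+|y−yᵢ|) = Σwᵢ|x−xᵢ| + Σwᵢ|y−yᵢ|, so x and y are optimised independently as 1-D weighted medians.
Total weight W = 557; half = 278.5.
x-coordinate, sorted with cumulative weight:
  x=1 (Epsilon, w=2) cum 2
  x=4 (Delta, w=100) cum 102
  x=7 (Theta, w=50) cum 152
  x=10 (Alpha, w=100) cum 252
  x=14 (Gamma, w=200) cum 452  ← median
  x=15 (Zeta, w=20) cum 472
  x=18 (Eta, w=25) cum 497
  x=20 (Beta, w=60) cum 557
⇒ x* = 14
y-coordinate, sorted with cumulative weight:
  y=4 (Theta, w=50) cum 50
  y=6 (Gamma, w=200) cum 250
  y=7 (Beta, w=60) cum 310  ← median
  y=7 (Delta, w=100) cum 410
  y=11 (Epsilon, w=2) cum 412
  y=16 (Zeta, w=20) cum 432
  y=17 (Alpha, w=100) cum 532
  y=18 (Eta, w=25) cum 557
⇒ y* = 7

(14, 7)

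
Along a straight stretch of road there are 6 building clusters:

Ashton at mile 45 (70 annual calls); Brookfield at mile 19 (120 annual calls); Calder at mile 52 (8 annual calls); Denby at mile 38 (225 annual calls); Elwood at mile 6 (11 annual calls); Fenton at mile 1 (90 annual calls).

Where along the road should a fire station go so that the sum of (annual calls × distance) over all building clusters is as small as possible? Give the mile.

x = 38

For a sum of weighted absolute distances on a line, the optimum is the weighted median (not the mean). Total weight W = 524; half-weight = 262.
Sort by position and accumulate weight:
  mile 1 (Fenton, w=90) → cum 90
  mile 6 (Elwood, w=11) → cum 101
  mile 19 (Brookfield, w=120) → cum 221
  mile 38 (Denby, w=225) → cum 446  ≥ 262 → median here
  mile 45 (Ashton, w=70) → cum 516
  mile 52 (Calder, w=8) → cum 524
Optimal location: mile 38.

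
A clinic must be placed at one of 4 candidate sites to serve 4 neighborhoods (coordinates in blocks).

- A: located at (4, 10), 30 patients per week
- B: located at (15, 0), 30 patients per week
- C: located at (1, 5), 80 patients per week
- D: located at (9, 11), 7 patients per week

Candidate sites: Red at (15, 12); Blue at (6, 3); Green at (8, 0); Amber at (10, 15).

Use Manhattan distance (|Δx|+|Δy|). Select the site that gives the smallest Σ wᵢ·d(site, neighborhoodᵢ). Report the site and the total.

Blue, total 1267 blocks

Total weighted distance at each candidate:
  Red (15, 12): total = 2479
  Blue (6, 3): total = 1267
  Green (8, 0): total = 1674
  Amber (10, 15): total = 2485
Minimum is at Blue with total 1267 blocks.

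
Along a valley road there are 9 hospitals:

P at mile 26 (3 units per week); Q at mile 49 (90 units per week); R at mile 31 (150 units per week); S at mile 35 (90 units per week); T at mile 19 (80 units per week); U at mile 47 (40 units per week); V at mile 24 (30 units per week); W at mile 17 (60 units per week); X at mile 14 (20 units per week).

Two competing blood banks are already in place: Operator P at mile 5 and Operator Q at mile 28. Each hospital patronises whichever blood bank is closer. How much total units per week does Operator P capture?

The indifferent point is the midpoint (5+28)/2 = 16.5; hospitals left of it (closer to Operator P at 5) go to Operator P, those right go to Operator Q.
  X at 14 (w=20) → Operator P
  W at 17 (w=60) → Operator Q
  T at 19 (w=80) → Operator Q
  V at 24 (w=30) → Operator Q
  P at 26 (w=3) → Operator Q
  R at 31 (w=150) → Operator Q
  S at 35 (w=90) → Operator Q
  U at 47 (w=40) → Operator Q
  Q at 49 (w=90) → Operator Q
Operator P captures 20; Operator Q captures 543.

20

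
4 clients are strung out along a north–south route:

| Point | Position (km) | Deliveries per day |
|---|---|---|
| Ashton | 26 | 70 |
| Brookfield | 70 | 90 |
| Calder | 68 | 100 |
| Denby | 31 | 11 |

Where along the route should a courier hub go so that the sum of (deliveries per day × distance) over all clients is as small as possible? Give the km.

For a sum of weighted absolute distances on a line, the optimum is the weighted median (not the mean). Total weight W = 271; half-weight = 135.5.
Sort by position and accumulate weight:
  km 26 (Ashton, w=70) → cum 70
  km 31 (Denby, w=11) → cum 81
  km 68 (Calder, w=100) → cum 181  ≥ 135.5 → median here
  km 70 (Brookfield, w=90) → cum 271
Optimal location: km 68.

x = 68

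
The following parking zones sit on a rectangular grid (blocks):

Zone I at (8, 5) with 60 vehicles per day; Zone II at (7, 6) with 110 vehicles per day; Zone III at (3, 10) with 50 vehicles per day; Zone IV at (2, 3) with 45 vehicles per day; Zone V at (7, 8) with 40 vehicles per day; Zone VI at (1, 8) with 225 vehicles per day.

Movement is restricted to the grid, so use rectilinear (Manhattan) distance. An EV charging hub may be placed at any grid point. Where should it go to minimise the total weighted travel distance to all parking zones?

Manhattan distance separates: Σwᵢ(|x−xᵢ|+|y−yᵢ|) = Σwᵢ|x−xᵢ| + Σwᵢ|y−yᵢ|, so x and y are optimised independently as 1-D weighted medians.
Total weight W = 530; half = 265.
x-coordinate, sorted with cumulative weight:
  x=1 (Zone VI, w=225) cum 225
  x=2 (Zone IV, w=45) cum 270  ← median
  x=3 (Zone III, w=50) cum 320
  x=7 (Zone II, w=110) cum 430
  x=7 (Zone V, w=40) cum 470
  x=8 (Zone I, w=60) cum 530
⇒ x* = 2
y-coordinate, sorted with cumulative weight:
  y=3 (Zone IV, w=45) cum 45
  y=5 (Zone I, w=60) cum 105
  y=6 (Zone II, w=110) cum 215
  y=8 (Zone V, w=40) cum 255
  y=8 (Zone VI, w=225) cum 480  ← median
  y=10 (Zone III, w=50) cum 530
⇒ y* = 8

(2, 8)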